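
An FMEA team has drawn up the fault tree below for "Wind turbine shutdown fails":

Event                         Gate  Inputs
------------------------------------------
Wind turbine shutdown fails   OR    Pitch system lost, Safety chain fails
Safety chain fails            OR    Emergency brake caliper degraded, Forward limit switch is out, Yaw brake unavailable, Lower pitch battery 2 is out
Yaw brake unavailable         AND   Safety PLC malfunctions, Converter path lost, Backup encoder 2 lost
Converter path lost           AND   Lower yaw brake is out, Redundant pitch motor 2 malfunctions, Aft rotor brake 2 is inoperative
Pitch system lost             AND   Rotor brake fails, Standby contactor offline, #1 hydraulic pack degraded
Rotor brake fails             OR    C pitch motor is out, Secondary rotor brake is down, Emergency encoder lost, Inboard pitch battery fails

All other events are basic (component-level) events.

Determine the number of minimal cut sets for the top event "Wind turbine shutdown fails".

Rotor brake fails [OR]: union of children's cut sets → 4 cut set(s).
Pitch system lost [AND]: one cut set from each child combined → 4 × 1 × 1 = 4 cut set(s).
Converter path lost [AND]: one cut set from each child combined → 1 × 1 × 1 = 1 cut set(s).
Yaw brake unavailable [AND]: one cut set from each child combined → 1 × 1 × 1 = 1 cut set(s).
Safety chain fails [OR]: union of children's cut sets → 4 cut set(s).
Wind turbine shutdown fails [OR]: union of children's cut sets → 8 cut set(s).
Minimal cut sets: {#1 hydraulic pack degraded, C pitch motor is out, Standby contactor offline}; {#1 hydraulic pack degraded, Secondary rotor brake is down, Standby contactor offline}; {#1 hydraulic pack degraded, Emergency encoder lost, Standby contactor offline}; {#1 hydraulic pack degraded, Inboard pitch battery fails, Standby contactor offline}; {Emergency brake caliper degraded}; {Forward limit switch is out}; {Aft rotor brake 2 is inoperative, Backup encoder 2 lost, Lower yaw brake is out, Redundant pitch motor 2 malfunctions, Safety PLC malfunctions}; {Lower pitch battery 2 is out}.

8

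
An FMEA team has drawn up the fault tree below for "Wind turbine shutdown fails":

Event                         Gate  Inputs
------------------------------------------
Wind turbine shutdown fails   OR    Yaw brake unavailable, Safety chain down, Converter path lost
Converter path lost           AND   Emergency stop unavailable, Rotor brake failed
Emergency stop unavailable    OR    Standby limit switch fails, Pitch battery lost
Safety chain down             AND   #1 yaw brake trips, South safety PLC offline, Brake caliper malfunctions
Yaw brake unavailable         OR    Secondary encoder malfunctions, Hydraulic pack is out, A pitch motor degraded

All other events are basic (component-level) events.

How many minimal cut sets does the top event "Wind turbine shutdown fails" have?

Yaw brake unavailable [OR]: union of children's cut sets → 3 cut set(s).
Safety chain down [AND]: one cut set from each child combined → 1 × 1 × 1 = 1 cut set(s).
Emergency stop unavailable [OR]: union of children's cut sets → 2 cut set(s).
Converter path lost [AND]: one cut set from each child combined → 2 × 1 = 2 cut set(s).
Wind turbine shutdown fails [OR]: union of children's cut sets → 6 cut set(s).
Minimal cut sets: {Secondary encoder malfunctions}; {Hydraulic pack is out}; {A pitch motor degraded}; {#1 yaw brake trips, Brake caliper malfunctions, South safety PLC offline}; {Rotor brake failed, Standby limit switch fails}; {Pitch battery lost, Rotor brake failed}.

6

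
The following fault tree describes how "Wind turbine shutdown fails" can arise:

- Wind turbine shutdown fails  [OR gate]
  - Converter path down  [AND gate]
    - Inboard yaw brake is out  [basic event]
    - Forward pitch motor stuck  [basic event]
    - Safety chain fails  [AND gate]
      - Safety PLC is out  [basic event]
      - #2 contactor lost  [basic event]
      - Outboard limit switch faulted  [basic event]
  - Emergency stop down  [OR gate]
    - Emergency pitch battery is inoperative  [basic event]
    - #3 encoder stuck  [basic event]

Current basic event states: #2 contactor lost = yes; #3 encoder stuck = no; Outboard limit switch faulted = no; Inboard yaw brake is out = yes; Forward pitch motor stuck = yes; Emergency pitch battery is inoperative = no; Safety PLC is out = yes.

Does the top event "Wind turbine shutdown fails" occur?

No

Safety chain fails [AND]: Safety PLC is out=occurs, #2 contactor lost=occurs, Outboard limit switch faulted=not → not all inputs occur → does not occur.
Converter path down [AND]: Inboard yaw brake is out=occurs, Forward pitch motor stuck=occurs, Safety chain fails=not → not all inputs occur → does not occur.
Emergency stop down [OR]: Emergency pitch battery is inoperative=not, #3 encoder stuck=not → no input occurs → does not occur.
Wind turbine shutdown fails [OR]: Converter path down=not, Emergency stop down=not → no input occurs → does not occur.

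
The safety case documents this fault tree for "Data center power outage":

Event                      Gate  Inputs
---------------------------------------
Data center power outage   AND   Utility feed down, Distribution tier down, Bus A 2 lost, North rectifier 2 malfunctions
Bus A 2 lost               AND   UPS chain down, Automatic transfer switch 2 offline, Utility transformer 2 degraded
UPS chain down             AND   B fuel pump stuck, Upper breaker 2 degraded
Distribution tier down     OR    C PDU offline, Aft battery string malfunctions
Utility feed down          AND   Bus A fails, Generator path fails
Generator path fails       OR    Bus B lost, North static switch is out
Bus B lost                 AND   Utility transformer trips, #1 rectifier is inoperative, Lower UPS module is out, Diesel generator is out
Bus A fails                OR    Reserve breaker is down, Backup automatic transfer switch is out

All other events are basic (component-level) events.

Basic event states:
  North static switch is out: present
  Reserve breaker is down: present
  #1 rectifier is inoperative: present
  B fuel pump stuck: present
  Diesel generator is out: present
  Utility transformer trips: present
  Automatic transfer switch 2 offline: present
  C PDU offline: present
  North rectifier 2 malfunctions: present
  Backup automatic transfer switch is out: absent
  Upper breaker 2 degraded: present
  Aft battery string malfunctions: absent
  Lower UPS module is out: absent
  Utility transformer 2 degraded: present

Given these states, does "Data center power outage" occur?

Yes

Bus A fails [OR]: Reserve breaker is down=occurs, Backup automatic transfer switch is out=not → at least one input occurs → occurs.
Bus B lost [AND]: Utility transformer trips=occurs, #1 rectifier is inoperative=occurs, Lower UPS module is out=not, Diesel generator is out=occurs → not all inputs occur → does not occur.
Generator path fails [OR]: Bus B lost=not, North static switch is out=occurs → at least one input occurs → occurs.
Utility feed down [AND]: Bus A fails=occurs, Generator path fails=occurs → all inputs occur → occurs.
Distribution tier down [OR]: C PDU offline=occurs, Aft battery string malfunctions=not → at least one input occurs → occurs.
UPS chain down [AND]: B fuel pump stuck=occurs, Upper breaker 2 degraded=occurs → all inputs occur → occurs.
Bus A 2 lost [AND]: UPS chain down=occurs, Automatic transfer switch 2 offline=occurs, Utility transformer 2 degraded=occurs → all inputs occur → occurs.
Data center power outage [AND]: Utility feed down=occurs, Distribution tier down=occurs, Bus A 2 lost=occurs, North rectifier 2 malfunctions=occurs → all inputs occur → occurs.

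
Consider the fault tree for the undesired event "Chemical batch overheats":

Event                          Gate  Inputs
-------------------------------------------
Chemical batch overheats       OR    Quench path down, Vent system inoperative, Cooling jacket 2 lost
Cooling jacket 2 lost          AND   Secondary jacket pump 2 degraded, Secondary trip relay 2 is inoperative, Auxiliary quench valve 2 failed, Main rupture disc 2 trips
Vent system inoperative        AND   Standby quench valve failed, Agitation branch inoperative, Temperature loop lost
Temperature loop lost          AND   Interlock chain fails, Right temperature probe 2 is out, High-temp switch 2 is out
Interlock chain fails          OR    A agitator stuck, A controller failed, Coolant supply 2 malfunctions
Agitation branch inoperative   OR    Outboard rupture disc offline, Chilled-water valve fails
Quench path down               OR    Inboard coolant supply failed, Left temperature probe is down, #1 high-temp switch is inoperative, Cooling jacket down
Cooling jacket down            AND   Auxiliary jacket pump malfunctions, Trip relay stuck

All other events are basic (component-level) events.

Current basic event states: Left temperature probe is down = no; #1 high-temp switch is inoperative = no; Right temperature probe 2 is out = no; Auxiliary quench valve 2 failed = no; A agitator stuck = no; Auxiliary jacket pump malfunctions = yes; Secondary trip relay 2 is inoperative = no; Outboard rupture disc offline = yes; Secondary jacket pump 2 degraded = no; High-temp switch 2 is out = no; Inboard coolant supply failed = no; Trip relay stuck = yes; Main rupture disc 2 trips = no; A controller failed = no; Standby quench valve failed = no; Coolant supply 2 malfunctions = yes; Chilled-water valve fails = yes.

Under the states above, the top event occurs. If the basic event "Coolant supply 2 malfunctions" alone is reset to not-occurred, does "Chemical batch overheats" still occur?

Counterfactual: set "Coolant supply 2 malfunctions" to not occurred.
Cooling jacket down [AND]: Auxiliary jacket pump malfunctions=occurs, Trip relay stuck=occurs → all inputs occur → occurs.
Quench path down [OR]: Inboard coolant supply failed=not, Left temperature probe is down=not, #1 high-temp switch is inoperative=not, Cooling jacket down=occurs → at least one input occurs → occurs.
Agitation branch inoperative [OR]: Outboard rupture disc offline=occurs, Chilled-water valve fails=occurs → at least one input occurs → occurs.
Interlock chain fails [OR]: A agitator stuck=not, A controller failed=not, Coolant supply 2 malfunctions=not → no input occurs → does not occur.
Temperature loop lost [AND]: Interlock chain fails=not, Right temperature probe 2 is out=not, High-temp switch 2 is out=not → not all inputs occur → does not occur.
Vent system inoperative [AND]: Standby quench valve failed=not, Agitation branch inoperative=occurs, Temperature loop lost=not → not all inputs occur → does not occur.
Cooling jacket 2 lost [AND]: Secondary jacket pump 2 degraded=not, Secondary trip relay 2 is inoperative=not, Auxiliary quench valve 2 failed=not, Main rupture disc 2 trips=not → not all inputs occur → does not occur.
Chemical batch overheats [OR]: Quench path down=occurs, Vent system inoperative=not, Cooling jacket 2 lost=not → at least one input occurs → occurs.

Yes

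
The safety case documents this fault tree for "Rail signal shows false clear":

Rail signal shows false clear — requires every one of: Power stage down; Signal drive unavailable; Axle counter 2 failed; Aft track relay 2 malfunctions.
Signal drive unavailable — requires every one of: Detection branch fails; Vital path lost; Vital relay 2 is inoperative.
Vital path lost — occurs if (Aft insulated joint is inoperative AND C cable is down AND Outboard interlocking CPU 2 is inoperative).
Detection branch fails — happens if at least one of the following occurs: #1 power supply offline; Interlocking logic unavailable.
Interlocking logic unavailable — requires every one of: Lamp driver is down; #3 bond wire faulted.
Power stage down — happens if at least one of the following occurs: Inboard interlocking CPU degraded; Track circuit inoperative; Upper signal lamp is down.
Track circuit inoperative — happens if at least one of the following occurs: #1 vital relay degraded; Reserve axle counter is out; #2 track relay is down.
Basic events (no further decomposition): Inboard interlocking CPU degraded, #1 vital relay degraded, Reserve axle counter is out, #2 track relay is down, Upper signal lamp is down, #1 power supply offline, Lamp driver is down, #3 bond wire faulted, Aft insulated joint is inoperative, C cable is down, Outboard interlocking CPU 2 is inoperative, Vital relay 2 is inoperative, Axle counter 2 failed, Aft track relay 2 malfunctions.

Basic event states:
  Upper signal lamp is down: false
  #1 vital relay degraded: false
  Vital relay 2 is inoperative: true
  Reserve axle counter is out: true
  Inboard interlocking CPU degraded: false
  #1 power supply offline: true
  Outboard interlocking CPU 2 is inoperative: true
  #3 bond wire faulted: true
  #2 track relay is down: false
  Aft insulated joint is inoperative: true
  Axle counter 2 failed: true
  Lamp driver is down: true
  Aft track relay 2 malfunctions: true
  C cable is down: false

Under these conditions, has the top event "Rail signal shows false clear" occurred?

Track circuit inoperative [OR]: #1 vital relay degraded=not, Reserve axle counter is out=occurs, #2 track relay is down=not → at least one input occurs → occurs.
Power stage down [OR]: Inboard interlocking CPU degraded=not, Track circuit inoperative=occurs, Upper signal lamp is down=not → at least one input occurs → occurs.
Interlocking logic unavailable [AND]: Lamp driver is down=occurs, #3 bond wire faulted=occurs → all inputs occur → occurs.
Detection branch fails [OR]: #1 power supply offline=occurs, Interlocking logic unavailable=occurs → at least one input occurs → occurs.
Vital path lost [AND]: Aft insulated joint is inoperative=occurs, C cable is down=not, Outboard interlocking CPU 2 is inoperative=occurs → not all inputs occur → does not occur.
Signal drive unavailable [AND]: Detection branch fails=occurs, Vital path lost=not, Vital relay 2 is inoperative=occurs → not all inputs occur → does not occur.
Rail signal shows false clear [AND]: Power stage down=occurs, Signal drive unavailable=not, Axle counter 2 failed=occurs, Aft track relay 2 malfunctions=occurs → not all inputs occur → does not occur.

No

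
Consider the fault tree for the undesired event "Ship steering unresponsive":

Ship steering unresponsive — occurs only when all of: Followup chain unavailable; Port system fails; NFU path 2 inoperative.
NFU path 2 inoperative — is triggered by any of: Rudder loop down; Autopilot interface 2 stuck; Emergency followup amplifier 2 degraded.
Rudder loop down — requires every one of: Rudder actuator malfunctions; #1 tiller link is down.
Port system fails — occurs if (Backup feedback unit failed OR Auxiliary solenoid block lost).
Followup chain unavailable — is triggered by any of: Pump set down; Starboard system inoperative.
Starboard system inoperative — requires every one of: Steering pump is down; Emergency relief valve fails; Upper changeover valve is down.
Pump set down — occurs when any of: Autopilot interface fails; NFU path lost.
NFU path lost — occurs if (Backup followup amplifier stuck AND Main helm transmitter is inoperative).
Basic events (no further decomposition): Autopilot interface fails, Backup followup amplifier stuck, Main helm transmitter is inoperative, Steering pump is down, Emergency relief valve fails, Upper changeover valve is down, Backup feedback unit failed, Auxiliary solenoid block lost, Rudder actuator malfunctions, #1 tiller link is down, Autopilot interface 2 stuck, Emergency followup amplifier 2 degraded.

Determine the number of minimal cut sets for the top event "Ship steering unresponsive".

18

NFU path lost [AND]: one cut set from each child combined → 1 × 1 = 1 cut set(s).
Pump set down [OR]: union of children's cut sets → 2 cut set(s).
Starboard system inoperative [AND]: one cut set from each child combined → 1 × 1 × 1 = 1 cut set(s).
Followup chain unavailable [OR]: union of children's cut sets → 3 cut set(s).
Port system fails [OR]: union of children's cut sets → 2 cut set(s).
Rudder loop down [AND]: one cut set from each child combined → 1 × 1 = 1 cut set(s).
NFU path 2 inoperative [OR]: union of children's cut sets → 3 cut set(s).
Ship steering unresponsive [AND]: one cut set from each child combined → 3 × 2 × 3 = 18 cut set(s).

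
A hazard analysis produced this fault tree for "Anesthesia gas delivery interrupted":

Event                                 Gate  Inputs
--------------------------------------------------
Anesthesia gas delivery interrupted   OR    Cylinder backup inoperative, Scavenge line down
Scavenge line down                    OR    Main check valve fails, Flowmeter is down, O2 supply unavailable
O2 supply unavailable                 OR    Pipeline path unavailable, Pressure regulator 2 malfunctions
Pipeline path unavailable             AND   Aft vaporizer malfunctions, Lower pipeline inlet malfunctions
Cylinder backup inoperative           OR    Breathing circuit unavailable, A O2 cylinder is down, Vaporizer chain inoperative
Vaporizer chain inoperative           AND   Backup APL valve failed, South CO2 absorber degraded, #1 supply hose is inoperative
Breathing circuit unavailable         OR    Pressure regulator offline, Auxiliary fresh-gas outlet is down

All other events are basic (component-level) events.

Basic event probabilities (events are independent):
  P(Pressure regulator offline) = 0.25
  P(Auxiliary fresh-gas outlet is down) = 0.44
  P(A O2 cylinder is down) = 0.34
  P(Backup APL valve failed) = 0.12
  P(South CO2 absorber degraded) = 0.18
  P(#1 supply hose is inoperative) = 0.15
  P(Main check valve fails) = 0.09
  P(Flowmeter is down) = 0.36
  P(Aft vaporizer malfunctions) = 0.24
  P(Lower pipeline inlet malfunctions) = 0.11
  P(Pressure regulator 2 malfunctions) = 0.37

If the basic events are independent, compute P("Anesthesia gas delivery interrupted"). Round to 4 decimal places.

0.9013

P(Breathing circuit unavailable) [OR] = 1 − (1−0.25) × (1−0.44) = 0.580000
P(Vaporizer chain inoperative) [AND] = 0.12 × 0.18 × 0.15 = 0.003240
P(Cylinder backup inoperative) [OR] = 1 − (1−0.580000) × (1−0.34) × (1−0.003240) = 0.723698
P(Pipeline path unavailable) [AND] = 0.24 × 0.11 = 0.026400
P(O2 supply unavailable) [OR] = 1 − (1−0.026400) × (1−0.37) = 0.386632
P(Scavenge line down) [OR] = 1 − (1−0.09) × (1−0.36) × (1−0.386632) = 0.642774
P(Anesthesia gas delivery interrupted) [OR] = 1 − (1−0.723698) × (1−0.642774) = 0.901298
Rounded to 4 decimal places: P(Anesthesia gas delivery interrupted) ≈ 0.9013.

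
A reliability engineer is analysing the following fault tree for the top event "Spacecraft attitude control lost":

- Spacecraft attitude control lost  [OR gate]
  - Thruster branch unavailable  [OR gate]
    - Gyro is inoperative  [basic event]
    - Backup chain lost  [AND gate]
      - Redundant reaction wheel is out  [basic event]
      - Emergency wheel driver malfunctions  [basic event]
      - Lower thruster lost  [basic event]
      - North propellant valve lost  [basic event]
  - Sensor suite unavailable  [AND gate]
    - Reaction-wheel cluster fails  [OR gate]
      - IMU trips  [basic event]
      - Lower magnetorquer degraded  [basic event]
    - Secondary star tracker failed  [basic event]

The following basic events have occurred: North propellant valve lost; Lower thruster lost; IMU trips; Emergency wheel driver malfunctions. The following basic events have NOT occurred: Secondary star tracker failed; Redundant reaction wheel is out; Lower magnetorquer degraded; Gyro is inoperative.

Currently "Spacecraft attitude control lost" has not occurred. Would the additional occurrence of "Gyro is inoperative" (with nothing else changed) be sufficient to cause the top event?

Counterfactual: set "Gyro is inoperative" to occurred.
Backup chain lost [AND]: Redundant reaction wheel is out=not, Emergency wheel driver malfunctions=occurs, Lower thruster lost=occurs, North propellant valve lost=occurs → not all inputs occur → does not occur.
Thruster branch unavailable [OR]: Gyro is inoperative=occurs, Backup chain lost=not → at least one input occurs → occurs.
Reaction-wheel cluster fails [OR]: IMU trips=occurs, Lower magnetorquer degraded=not → at least one input occurs → occurs.
Sensor suite unavailable [AND]: Reaction-wheel cluster fails=occurs, Secondary star tracker failed=not → not all inputs occur → does not occur.
Spacecraft attitude control lost [OR]: Thruster branch unavailable=occurs, Sensor suite unavailable=not → at least one input occurs → occurs.

Yes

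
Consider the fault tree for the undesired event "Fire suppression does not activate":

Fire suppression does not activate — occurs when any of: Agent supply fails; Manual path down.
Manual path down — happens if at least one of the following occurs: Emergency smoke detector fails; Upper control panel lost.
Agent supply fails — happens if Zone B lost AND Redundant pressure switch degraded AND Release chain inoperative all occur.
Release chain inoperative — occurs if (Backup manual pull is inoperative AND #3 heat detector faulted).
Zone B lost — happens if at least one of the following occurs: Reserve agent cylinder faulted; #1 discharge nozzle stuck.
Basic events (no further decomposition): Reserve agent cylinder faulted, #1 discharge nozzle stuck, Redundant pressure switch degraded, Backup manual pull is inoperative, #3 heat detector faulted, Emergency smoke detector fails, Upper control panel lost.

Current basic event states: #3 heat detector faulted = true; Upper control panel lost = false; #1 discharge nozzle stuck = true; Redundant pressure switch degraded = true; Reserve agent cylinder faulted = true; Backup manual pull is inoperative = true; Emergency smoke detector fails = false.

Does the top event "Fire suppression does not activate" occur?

Yes

Zone B lost [OR]: Reserve agent cylinder faulted=occurs, #1 discharge nozzle stuck=occurs → at least one input occurs → occurs.
Release chain inoperative [AND]: Backup manual pull is inoperative=occurs, #3 heat detector faulted=occurs → all inputs occur → occurs.
Agent supply fails [AND]: Zone B lost=occurs, Redundant pressure switch degraded=occurs, Release chain inoperative=occurs → all inputs occur → occurs.
Manual path down [OR]: Emergency smoke detector fails=not, Upper control panel lost=not → no input occurs → does not occur.
Fire suppression does not activate [OR]: Agent supply fails=occurs, Manual path down=not → at least one input occurs → occurs.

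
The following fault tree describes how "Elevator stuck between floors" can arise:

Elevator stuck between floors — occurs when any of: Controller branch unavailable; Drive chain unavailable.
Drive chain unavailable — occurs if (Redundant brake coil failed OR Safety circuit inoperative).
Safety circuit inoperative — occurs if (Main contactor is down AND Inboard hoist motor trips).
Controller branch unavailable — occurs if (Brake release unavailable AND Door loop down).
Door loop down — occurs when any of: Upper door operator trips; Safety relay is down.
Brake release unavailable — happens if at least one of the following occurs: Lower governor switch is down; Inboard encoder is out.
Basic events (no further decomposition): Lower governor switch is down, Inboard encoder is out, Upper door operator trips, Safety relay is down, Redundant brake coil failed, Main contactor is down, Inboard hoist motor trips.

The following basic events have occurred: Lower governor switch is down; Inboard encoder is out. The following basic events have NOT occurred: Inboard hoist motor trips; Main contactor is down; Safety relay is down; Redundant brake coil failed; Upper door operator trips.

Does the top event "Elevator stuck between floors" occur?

Brake release unavailable [OR]: Lower governor switch is down=occurs, Inboard encoder is out=occurs → at least one input occurs → occurs.
Door loop down [OR]: Upper door operator trips=not, Safety relay is down=not → no input occurs → does not occur.
Controller branch unavailable [AND]: Brake release unavailable=occurs, Door loop down=not → not all inputs occur → does not occur.
Safety circuit inoperative [AND]: Main contactor is down=not, Inboard hoist motor trips=not → not all inputs occur → does not occur.
Drive chain unavailable [OR]: Redundant brake coil failed=not, Safety circuit inoperative=not → no input occurs → does not occur.
Elevator stuck between floors [OR]: Controller branch unavailable=not, Drive chain unavailable=not → no input occurs → does not occur.

No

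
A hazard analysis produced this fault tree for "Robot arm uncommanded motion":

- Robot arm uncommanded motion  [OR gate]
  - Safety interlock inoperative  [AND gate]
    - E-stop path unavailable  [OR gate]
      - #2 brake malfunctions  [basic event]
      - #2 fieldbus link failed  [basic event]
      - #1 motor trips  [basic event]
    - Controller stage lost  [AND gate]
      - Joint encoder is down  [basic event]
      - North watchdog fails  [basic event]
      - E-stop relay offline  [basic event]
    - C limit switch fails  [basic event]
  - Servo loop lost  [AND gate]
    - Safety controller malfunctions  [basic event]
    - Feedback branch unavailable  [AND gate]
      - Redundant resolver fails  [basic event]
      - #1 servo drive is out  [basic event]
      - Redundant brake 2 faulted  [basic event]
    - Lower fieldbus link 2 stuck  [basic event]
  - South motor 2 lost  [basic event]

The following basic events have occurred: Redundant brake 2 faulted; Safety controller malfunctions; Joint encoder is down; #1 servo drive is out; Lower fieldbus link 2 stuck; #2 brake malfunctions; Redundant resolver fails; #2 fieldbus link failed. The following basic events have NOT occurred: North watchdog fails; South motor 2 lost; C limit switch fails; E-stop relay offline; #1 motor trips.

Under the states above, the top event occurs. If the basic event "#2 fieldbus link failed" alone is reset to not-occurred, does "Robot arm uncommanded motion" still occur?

Counterfactual: set "#2 fieldbus link failed" to not occurred.
E-stop path unavailable [OR]: #2 brake malfunctions=occurs, #2 fieldbus link failed=not, #1 motor trips=not → at least one input occurs → occurs.
Controller stage lost [AND]: Joint encoder is down=occurs, North watchdog fails=not, E-stop relay offline=not → not all inputs occur → does not occur.
Safety interlock inoperative [AND]: E-stop path unavailable=occurs, Controller stage lost=not, C limit switch fails=not → not all inputs occur → does not occur.
Feedback branch unavailable [AND]: Redundant resolver fails=occurs, #1 servo drive is out=occurs, Redundant brake 2 faulted=occurs → all inputs occur → occurs.
Servo loop lost [AND]: Safety controller malfunctions=occurs, Feedback branch unavailable=occurs, Lower fieldbus link 2 stuck=occurs → all inputs occur → occurs.
Robot arm uncommanded motion [OR]: Safety interlock inoperative=not, Servo loop lost=occurs, South motor 2 lost=not → at least one input occurs → occurs.

Yes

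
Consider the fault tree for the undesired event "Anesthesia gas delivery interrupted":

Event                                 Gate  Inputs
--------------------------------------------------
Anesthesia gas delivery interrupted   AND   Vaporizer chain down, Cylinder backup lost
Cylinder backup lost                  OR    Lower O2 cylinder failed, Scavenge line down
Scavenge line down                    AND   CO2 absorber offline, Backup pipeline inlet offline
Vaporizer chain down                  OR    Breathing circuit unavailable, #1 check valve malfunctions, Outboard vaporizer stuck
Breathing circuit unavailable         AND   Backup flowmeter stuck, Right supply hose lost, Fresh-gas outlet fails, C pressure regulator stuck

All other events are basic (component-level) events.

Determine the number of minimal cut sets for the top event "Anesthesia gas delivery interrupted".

6

Breathing circuit unavailable [AND]: one cut set from each child combined → 1 × 1 × 1 × 1 = 1 cut set(s).
Vaporizer chain down [OR]: union of children's cut sets → 3 cut set(s).
Scavenge line down [AND]: one cut set from each child combined → 1 × 1 = 1 cut set(s).
Cylinder backup lost [OR]: union of children's cut sets → 2 cut set(s).
Anesthesia gas delivery interrupted [AND]: one cut set from each child combined → 3 × 2 = 6 cut set(s).
Minimal cut sets: {Backup flowmeter stuck, C pressure regulator stuck, Fresh-gas outlet fails, Lower O2 cylinder failed, Right supply hose lost}; {Backup flowmeter stuck, Backup pipeline inlet offline, C pressure regulator stuck, CO2 absorber offline, Fresh-gas outlet fails, Right supply hose lost}; {#1 check valve malfunctions, Lower O2 cylinder failed}; {#1 check valve malfunctions, Backup pipeline inlet offline, CO2 absorber offline}; {Lower O2 cylinder failed, Outboard vaporizer stuck}; {Backup pipeline inlet offline, CO2 absorber offline, Outboard vaporizer stuck}.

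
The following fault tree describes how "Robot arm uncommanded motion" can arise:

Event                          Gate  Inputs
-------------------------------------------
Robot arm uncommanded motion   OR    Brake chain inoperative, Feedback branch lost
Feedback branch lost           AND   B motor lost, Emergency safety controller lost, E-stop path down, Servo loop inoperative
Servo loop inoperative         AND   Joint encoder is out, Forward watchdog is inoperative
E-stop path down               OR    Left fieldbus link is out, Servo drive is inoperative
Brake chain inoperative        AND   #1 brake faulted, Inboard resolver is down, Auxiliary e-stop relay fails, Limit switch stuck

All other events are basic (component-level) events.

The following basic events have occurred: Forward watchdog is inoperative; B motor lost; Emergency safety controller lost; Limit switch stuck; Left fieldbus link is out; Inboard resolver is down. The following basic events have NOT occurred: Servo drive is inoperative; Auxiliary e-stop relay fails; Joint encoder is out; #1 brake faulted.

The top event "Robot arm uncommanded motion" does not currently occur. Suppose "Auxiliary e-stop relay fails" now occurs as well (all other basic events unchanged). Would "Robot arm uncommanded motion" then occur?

No

Counterfactual: set "Auxiliary e-stop relay fails" to occurred.
Brake chain inoperative [AND]: #1 brake faulted=not, Inboard resolver is down=occurs, Auxiliary e-stop relay fails=occurs, Limit switch stuck=occurs → not all inputs occur → does not occur.
E-stop path down [OR]: Left fieldbus link is out=occurs, Servo drive is inoperative=not → at least one input occurs → occurs.
Servo loop inoperative [AND]: Joint encoder is out=not, Forward watchdog is inoperative=occurs → not all inputs occur → does not occur.
Feedback branch lost [AND]: B motor lost=occurs, Emergency safety controller lost=occurs, E-stop path down=occurs, Servo loop inoperative=not → not all inputs occur → does not occur.
Robot arm uncommanded motion [OR]: Brake chain inoperative=not, Feedback branch lost=not → no input occurs → does not occur.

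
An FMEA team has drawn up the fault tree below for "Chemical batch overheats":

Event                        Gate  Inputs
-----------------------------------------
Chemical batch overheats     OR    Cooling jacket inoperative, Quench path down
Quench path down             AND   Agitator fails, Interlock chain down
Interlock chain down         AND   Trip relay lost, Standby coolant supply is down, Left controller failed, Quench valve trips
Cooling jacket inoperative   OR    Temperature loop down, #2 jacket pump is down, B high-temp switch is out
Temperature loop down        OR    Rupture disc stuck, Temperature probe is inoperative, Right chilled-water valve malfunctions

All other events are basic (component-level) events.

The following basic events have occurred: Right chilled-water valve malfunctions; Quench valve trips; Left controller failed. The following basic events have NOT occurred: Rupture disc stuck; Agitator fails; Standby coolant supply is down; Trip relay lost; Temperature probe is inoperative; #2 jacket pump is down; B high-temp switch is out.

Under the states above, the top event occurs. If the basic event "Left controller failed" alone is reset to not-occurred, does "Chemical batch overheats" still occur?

Counterfactual: set "Left controller failed" to not occurred.
Temperature loop down [OR]: Rupture disc stuck=not, Temperature probe is inoperative=not, Right chilled-water valve malfunctions=occurs → at least one input occurs → occurs.
Cooling jacket inoperative [OR]: Temperature loop down=occurs, #2 jacket pump is down=not, B high-temp switch is out=not → at least one input occurs → occurs.
Interlock chain down [AND]: Trip relay lost=not, Standby coolant supply is down=not, Left controller failed=not, Quench valve trips=occurs → not all inputs occur → does not occur.
Quench path down [AND]: Agitator fails=not, Interlock chain down=not → not all inputs occur → does not occur.
Chemical batch overheats [OR]: Cooling jacket inoperative=occurs, Quench path down=not → at least one input occurs → occurs.

Yes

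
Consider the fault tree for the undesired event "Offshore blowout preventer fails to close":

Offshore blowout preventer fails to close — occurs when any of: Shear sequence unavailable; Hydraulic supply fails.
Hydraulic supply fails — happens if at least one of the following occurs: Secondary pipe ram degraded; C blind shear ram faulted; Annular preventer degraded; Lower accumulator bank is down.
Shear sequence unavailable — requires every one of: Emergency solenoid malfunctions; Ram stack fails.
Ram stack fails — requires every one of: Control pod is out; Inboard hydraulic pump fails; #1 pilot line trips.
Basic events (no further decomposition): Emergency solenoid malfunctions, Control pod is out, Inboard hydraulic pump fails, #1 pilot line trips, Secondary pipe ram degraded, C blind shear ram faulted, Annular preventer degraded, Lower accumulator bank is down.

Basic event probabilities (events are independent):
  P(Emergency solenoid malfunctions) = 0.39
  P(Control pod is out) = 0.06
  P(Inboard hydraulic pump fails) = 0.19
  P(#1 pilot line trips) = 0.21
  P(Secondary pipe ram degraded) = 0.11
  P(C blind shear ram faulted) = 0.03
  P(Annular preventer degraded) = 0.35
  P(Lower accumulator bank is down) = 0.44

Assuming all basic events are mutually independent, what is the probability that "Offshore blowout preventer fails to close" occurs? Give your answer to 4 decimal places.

0.6861

P(Ram stack fails) [AND] = 0.06 × 0.19 × 0.21 = 0.002394
P(Shear sequence unavailable) [AND] = 0.39 × 0.002394 = 0.000934
P(Hydraulic supply fails) [OR] = 1 − (1−0.11) × (1−0.03) × (1−0.35) × (1−0.44) = 0.685759
P(Offshore blowout preventer fails to close) [OR] = 1 − (1−0.000934) × (1−0.685759) = 0.686053
Rounded to 4 decimal places: P(Offshore blowout preventer fails to close) ≈ 0.6861.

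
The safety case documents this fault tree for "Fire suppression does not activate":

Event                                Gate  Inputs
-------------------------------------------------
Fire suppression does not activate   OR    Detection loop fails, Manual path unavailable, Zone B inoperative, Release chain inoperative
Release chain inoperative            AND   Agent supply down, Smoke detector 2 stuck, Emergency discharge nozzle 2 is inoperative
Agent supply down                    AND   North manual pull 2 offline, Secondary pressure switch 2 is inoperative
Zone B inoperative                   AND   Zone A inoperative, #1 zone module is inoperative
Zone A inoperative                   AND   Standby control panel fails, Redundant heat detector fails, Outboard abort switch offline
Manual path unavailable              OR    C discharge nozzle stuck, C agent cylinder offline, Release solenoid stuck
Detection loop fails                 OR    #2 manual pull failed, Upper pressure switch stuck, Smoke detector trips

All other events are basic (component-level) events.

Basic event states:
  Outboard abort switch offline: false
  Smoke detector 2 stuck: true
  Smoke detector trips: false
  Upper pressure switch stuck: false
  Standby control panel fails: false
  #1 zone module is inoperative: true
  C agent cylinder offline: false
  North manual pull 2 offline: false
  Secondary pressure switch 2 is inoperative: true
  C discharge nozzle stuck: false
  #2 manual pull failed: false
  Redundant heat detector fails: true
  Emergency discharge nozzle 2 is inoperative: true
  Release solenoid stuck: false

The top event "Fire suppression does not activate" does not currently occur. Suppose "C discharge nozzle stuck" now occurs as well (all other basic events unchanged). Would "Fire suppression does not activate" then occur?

Yes

Counterfactual: set "C discharge nozzle stuck" to occurred.
Detection loop fails [OR]: #2 manual pull failed=not, Upper pressure switch stuck=not, Smoke detector trips=not → no input occurs → does not occur.
Manual path unavailable [OR]: C discharge nozzle stuck=occurs, C agent cylinder offline=not, Release solenoid stuck=not → at least one input occurs → occurs.
Zone A inoperative [AND]: Standby control panel fails=not, Redundant heat detector fails=occurs, Outboard abort switch offline=not → not all inputs occur → does not occur.
Zone B inoperative [AND]: Zone A inoperative=not, #1 zone module is inoperative=occurs → not all inputs occur → does not occur.
Agent supply down [AND]: North manual pull 2 offline=not, Secondary pressure switch 2 is inoperative=occurs → not all inputs occur → does not occur.
Release chain inoperative [AND]: Agent supply down=not, Smoke detector 2 stuck=occurs, Emergency discharge nozzle 2 is inoperative=occurs → not all inputs occur → does not occur.
Fire suppression does not activate [OR]: Detection loop fails=not, Manual path unavailable=occurs, Zone B inoperative=not, Release chain inoperative=not → at least one input occurs → occurs.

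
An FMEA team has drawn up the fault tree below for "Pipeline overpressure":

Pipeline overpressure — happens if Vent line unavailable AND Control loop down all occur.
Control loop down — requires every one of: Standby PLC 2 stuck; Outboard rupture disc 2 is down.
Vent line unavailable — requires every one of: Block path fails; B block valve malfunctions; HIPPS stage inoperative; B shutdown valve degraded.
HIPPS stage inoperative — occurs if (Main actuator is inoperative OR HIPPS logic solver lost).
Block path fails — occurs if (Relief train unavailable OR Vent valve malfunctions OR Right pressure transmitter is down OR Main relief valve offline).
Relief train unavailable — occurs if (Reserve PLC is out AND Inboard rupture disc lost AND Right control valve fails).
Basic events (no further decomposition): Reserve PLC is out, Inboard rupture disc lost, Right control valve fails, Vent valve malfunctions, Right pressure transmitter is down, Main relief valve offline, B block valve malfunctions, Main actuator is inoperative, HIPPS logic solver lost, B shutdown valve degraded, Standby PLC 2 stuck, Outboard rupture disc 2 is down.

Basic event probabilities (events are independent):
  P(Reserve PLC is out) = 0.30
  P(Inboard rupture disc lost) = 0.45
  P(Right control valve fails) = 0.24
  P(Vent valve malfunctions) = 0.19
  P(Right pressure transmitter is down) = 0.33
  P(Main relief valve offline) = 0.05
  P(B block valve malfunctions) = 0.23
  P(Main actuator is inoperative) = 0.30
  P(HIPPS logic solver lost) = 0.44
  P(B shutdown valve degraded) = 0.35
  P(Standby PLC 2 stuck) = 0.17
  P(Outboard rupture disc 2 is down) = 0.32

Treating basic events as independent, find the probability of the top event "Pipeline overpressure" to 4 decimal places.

0.0013

P(Relief train unavailable) [AND] = 0.30 × 0.45 × 0.24 = 0.032400
P(Block path fails) [OR] = 1 − (1−0.032400) × (1−0.19) × (1−0.33) × (1−0.05) = 0.501139
P(HIPPS stage inoperative) [OR] = 1 − (1−0.30) × (1−0.44) = 0.608000
P(Vent line unavailable) [AND] = 0.501139 × 0.23 × 0.608000 × 0.35 = 0.024528
P(Control loop down) [AND] = 0.17 × 0.32 = 0.054400
P(Pipeline overpressure) [AND] = 0.024528 × 0.054400 = 0.001334
Rounded to 4 decimal places: P(Pipeline overpressure) ≈ 0.0013.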